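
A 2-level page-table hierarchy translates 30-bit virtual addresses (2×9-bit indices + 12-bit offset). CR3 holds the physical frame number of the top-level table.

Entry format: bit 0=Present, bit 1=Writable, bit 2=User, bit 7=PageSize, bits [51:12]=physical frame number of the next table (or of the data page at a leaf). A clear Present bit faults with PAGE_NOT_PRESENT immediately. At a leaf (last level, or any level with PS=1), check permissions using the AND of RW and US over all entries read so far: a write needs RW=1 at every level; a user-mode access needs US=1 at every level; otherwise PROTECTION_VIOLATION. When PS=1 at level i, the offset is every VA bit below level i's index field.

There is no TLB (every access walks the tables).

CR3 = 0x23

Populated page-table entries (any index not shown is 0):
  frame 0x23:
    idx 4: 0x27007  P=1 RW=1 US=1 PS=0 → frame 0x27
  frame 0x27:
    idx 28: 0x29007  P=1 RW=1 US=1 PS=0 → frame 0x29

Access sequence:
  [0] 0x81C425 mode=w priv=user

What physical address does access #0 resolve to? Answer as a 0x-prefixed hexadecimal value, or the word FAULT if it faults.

Per-access translation:
#0 VA=0x81C425 (w,user):
  lvl0: tbl 0x23, slot 4 ⇒ 0x27007 (P1/RW1/US1/PS0)
  lvl1: tbl 0x27, slot 28 ⇒ 0x29007 (P1/RW1/US1/PS0)
  ✓ 0x29425  — 2 lookups

Access #0 PA: 0x29425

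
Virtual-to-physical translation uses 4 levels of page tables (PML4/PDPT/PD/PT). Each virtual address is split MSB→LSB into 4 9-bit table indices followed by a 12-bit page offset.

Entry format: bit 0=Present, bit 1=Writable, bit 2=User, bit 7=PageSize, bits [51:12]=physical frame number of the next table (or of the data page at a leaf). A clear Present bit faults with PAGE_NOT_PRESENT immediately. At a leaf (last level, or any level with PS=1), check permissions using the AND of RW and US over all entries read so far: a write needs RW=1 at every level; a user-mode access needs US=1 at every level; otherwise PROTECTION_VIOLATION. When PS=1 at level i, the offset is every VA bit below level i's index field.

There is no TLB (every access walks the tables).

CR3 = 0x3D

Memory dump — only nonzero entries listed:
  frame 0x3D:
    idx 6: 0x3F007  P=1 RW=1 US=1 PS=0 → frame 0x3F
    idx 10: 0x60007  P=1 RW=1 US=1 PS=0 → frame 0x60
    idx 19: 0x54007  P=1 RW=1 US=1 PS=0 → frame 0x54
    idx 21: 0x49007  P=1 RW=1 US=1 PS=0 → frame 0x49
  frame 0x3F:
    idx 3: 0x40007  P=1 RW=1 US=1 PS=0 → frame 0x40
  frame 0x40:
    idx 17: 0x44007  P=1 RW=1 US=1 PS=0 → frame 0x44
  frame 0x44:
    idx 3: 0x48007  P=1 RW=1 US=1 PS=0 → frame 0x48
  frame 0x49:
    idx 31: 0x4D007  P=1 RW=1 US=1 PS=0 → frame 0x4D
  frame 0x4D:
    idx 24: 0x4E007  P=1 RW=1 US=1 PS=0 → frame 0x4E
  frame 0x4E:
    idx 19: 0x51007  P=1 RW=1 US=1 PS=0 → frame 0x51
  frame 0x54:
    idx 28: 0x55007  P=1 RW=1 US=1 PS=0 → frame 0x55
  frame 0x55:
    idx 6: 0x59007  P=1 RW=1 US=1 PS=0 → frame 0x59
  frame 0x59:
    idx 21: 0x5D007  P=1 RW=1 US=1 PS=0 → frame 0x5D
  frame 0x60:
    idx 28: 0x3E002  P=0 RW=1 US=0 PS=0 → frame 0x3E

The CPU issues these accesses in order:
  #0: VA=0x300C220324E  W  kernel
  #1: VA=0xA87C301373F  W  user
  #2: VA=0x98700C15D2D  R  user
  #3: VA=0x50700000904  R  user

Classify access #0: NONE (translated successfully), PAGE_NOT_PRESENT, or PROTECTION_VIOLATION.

Per-access translation:
#0 VA=0x300C220324E (w,kernel):
  lvl0: tbl 0x3D, slot 6 ⇒ 0x3F007 (P1/RW1/US1/PS0)
  lvl1: tbl 0x3F, slot 3 ⇒ 0x40007 (P1/RW1/US1/PS0)
  lvl2: tbl 0x40, slot 17 ⇒ 0x44007 (P1/RW1/US1/PS0)
  lvl3: tbl 0x44, slot 3 ⇒ 0x48007 (P1/RW1/US1/PS0)
  ⇒ phys 0x4824E  [4 reads]
#1 VA=0xA87C301373F (w,user):
  lvl0: tbl 0x3D, slot 21 ⇒ 0x49007 (P1/RW1/US1/PS0)
  lvl1: tbl 0x49, slot 31 ⇒ 0x4D007 (P1/RW1/US1/PS0)
  lvl2: tbl 0x4D, slot 24 ⇒ 0x4E007 (P1/RW1/US1/PS0)
  lvl3: tbl 0x4E, slot 19 ⇒ 0x51007 (P1/RW1/US1/PS0)
  ⇒ phys 0x5173F  [4 reads]
#2 VA=0x98700C15D2D (r,user):
  lvl0: tbl 0x3D, slot 19 ⇒ 0x54007 (P1/RW1/US1/PS0)
  lvl1: tbl 0x54, slot 28 ⇒ 0x55007 (P1/RW1/US1/PS0)
  lvl2: tbl 0x55, slot 6 ⇒ 0x59007 (P1/RW1/US1/PS0)
  lvl3: tbl 0x59, slot 21 ⇒ 0x5D007 (P1/RW1/US1/PS0)
  ⇒ phys 0x5DD2D  [4 reads]
#3 VA=0x50700000904 (r,user):
  lvl0: tbl 0x3D, slot 10 ⇒ 0x60007 (P1/RW1/US1/PS0)
  lvl1: tbl 0x60, slot 28 ⇒ 0x3E002 (P0/RW1/US0/PS0)
  ⇒ fault: PAGE_NOT_PRESENT  — 2 lookups

Access #0 fault: NONE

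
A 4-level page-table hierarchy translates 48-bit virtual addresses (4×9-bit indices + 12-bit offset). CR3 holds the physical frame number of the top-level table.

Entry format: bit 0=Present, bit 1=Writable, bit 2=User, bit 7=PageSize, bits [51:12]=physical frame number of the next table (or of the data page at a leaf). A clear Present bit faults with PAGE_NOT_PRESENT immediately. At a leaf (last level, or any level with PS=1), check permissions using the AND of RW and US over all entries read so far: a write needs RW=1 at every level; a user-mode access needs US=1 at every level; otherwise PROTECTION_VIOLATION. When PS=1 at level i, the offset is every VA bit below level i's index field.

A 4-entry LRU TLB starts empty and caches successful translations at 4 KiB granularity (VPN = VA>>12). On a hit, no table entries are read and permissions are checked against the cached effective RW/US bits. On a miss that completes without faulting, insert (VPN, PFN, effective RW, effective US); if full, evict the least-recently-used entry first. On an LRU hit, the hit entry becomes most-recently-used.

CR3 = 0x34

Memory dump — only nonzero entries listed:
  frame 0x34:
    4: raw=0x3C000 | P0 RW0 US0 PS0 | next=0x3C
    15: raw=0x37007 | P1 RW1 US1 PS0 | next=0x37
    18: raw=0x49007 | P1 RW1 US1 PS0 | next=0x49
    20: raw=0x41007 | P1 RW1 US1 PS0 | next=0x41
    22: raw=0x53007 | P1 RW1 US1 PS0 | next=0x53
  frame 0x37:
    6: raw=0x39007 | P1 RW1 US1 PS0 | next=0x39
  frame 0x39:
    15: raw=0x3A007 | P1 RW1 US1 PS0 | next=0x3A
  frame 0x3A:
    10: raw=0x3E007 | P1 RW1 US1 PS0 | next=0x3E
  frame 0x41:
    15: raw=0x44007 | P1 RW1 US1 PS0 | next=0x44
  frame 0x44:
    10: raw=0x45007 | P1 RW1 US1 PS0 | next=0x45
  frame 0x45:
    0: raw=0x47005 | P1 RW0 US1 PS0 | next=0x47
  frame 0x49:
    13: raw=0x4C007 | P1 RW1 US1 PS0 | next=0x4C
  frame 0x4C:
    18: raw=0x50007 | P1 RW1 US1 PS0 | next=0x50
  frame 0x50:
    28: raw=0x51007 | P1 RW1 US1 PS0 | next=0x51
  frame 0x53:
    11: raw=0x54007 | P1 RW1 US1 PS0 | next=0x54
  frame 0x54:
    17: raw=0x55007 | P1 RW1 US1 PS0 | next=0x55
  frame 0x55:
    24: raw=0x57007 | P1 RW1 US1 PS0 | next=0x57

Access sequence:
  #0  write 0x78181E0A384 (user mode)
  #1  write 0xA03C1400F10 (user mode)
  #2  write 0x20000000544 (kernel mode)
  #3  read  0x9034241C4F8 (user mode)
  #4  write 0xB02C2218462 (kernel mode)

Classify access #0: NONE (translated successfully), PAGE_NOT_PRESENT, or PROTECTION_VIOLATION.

Walk each access:
#0 VA=0x78181E0A384 (w,user):
  L0: frame=0x34 idx=15 entry=0x37007 [P=1 RW=1 US=1 PS=0]
  L1: frame=0x37 idx=6 entry=0x39007 [P=1 RW=1 US=1 PS=0]
  L2: frame=0x39 idx=15 entry=0x3A007 [P=1 RW=1 US=1 PS=0]
  L3: frame=0x3A idx=10 entry=0x3E007 [P=1 RW=1 US=1 PS=0]
  ⇒ phys 0x3E384  [4 reads]
#1 VA=0xA03C1400F10 (w,user):
  L0: frame=0x34 idx=20 entry=0x41007 [P=1 RW=1 US=1 PS=0]
  L1: frame=0x41 idx=15 entry=0x44007 [P=1 RW=1 US=1 PS=0]
  L2: frame=0x44 idx=10 entry=0x45007 [P=1 RW=1 US=1 PS=0]
  L3: frame=0x45 idx=0 entry=0x47005 [P=1 RW=0 US=1 PS=0]
  ⇒ fault: PROTECTION_VIOLATION  — 4 lookups
#2 VA=0x20000000544 (w,kernel):
  L0: frame=0x34 idx=4 entry=0x3C000 [P=0 RW=0 US=0 PS=0]
  ⇒ fault: PAGE_NOT_PRESENT  — 1 lookups
#3 VA=0x9034241C4F8 (r,user):
  L0: frame=0x34 idx=18 entry=0x49007 [P=1 RW=1 US=1 PS=0]
  L1: frame=0x49 idx=13 entry=0x4C007 [P=1 RW=1 US=1 PS=0]
  L2: frame=0x4C idx=18 entry=0x50007 [P=1 RW=1 US=1 PS=0]
  L3: frame=0x50 idx=28 entry=0x51007 [P=1 RW=1 US=1 PS=0]
  ⇒ phys 0x514F8  [4 reads]
#4 VA=0xB02C2218462 (w,kernel):
  L0: frame=0x34 idx=22 entry=0x53007 [P=1 RW=1 US=1 PS=0]
  L1: frame=0x53 idx=11 entry=0x54007 [P=1 RW=1 US=1 PS=0]
  L2: frame=0x54 idx=17 entry=0x55007 [P=1 RW=1 US=1 PS=0]
  L3: frame=0x55 idx=24 entry=0x57007 [P=1 RW=1 US=1 PS=0]
  ⇒ phys 0x57462  [4 reads]

Access #0 fault: NONE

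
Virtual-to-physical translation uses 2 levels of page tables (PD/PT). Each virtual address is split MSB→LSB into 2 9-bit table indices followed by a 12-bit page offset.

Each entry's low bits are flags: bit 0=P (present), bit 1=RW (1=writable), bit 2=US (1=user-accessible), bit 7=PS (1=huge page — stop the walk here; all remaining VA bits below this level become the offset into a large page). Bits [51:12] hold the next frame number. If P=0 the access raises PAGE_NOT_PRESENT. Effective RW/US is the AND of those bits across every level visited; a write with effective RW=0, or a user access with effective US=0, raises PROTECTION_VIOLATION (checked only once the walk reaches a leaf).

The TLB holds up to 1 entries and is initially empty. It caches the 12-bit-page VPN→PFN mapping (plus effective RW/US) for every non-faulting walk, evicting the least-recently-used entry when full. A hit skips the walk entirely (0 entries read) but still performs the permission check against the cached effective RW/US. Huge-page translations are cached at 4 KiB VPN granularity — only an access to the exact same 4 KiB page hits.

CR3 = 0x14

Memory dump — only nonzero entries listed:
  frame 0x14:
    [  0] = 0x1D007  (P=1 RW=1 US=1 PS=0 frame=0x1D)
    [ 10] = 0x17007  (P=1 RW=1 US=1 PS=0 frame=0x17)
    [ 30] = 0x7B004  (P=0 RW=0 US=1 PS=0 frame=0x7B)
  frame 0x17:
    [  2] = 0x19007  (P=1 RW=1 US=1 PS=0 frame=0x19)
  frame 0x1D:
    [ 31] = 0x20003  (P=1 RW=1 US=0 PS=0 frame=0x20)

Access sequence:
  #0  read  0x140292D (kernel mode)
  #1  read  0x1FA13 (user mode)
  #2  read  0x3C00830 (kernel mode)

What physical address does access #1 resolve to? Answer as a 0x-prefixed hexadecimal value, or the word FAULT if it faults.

Trace:
#0 VA=0x140292D (r,kernel):
  lvl0: tbl 0x14, slot 10 ⇒ 0x17007 (P1/RW1/US1/PS0)
  lvl1: tbl 0x17, slot 2 ⇒ 0x19007 (P1/RW1/US1/PS0)
  ⇒ phys 0x1992D  [2 reads]
#1 VA=0x1FA13 (r,user):
  lvl0: tbl 0x14, slot 0 ⇒ 0x1D007 (P1/RW1/US1/PS0)
  lvl1: tbl 0x1D, slot 31 ⇒ 0x20003 (P1/RW1/US0/PS0)
  → PROTECTION_VIOLATION  (2 entries read)
#2 VA=0x3C00830 (r,kernel):
  lvl0: tbl 0x14, slot 30 ⇒ 0x7B004 (P0/RW0/US1/PS0)
  → PAGE_NOT_PRESENT  (1 entries read)

Access #1 PA: FAULT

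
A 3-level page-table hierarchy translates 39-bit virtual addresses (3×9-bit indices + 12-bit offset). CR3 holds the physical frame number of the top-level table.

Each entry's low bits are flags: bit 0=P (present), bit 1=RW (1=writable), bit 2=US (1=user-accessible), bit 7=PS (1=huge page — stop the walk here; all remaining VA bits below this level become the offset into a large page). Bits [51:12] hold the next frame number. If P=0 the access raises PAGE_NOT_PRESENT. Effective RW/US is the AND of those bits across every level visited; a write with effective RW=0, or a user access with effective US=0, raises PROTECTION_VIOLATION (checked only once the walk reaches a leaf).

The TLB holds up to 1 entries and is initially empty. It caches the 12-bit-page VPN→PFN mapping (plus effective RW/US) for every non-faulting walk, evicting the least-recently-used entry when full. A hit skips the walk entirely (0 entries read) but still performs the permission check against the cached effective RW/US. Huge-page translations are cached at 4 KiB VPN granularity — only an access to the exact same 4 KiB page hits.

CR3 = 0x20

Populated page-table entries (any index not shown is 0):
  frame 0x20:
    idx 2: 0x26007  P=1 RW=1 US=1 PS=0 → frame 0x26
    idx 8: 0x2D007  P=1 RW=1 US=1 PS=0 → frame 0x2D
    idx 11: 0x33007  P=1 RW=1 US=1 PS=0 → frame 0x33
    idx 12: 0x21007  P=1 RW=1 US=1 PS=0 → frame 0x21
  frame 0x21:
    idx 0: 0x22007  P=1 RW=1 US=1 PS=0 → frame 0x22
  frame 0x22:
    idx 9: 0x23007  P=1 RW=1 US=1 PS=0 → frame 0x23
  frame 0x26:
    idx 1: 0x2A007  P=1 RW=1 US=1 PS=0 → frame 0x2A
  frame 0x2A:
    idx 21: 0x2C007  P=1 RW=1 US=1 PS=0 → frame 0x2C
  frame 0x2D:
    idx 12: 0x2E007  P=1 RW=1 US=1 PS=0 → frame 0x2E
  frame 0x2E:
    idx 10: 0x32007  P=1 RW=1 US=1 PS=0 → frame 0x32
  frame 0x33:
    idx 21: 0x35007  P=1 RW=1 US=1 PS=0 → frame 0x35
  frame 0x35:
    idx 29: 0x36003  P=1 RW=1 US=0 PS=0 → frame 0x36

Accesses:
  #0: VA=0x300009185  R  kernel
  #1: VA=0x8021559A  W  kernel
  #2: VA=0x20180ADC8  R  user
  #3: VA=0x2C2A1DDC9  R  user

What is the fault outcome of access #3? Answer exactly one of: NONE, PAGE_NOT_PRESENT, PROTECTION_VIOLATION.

Trace:
#0 VA=0x300009185 (r,kernel):
  L0: frame=0x20 idx=12 entry=0x21007 [P=1 RW=1 US=1 PS=0]
  L1: frame=0x21 idx=0 entry=0x22007 [P=1 RW=1 US=1 PS=0]
  L2: frame=0x22 idx=9 entry=0x23007 [P=1 RW=1 US=1 PS=0]
  ⇒ phys 0x23185  [3 reads]
#1 VA=0x8021559A (w,kernel):
  L0: frame=0x20 idx=2 entry=0x26007 [P=1 RW=1 US=1 PS=0]
  L1: frame=0x26 idx=1 entry=0x2A007 [P=1 RW=1 US=1 PS=0]
  L2: frame=0x2A idx=21 entry=0x2C007 [P=1 RW=1 US=1 PS=0]
  ⇒ phys 0x2C59A  [3 reads]
#2 VA=0x20180ADC8 (r,user):
  L0: frame=0x20 idx=8 entry=0x2D007 [P=1 RW=1 US=1 PS=0]
  L1: frame=0x2D idx=12 entry=0x2E007 [P=1 RW=1 US=1 PS=0]
  L2: frame=0x2E idx=10 entry=0x32007 [P=1 RW=1 US=1 PS=0]
  ⇒ phys 0x32DC8  [3 reads]
#3 VA=0x2C2A1DDC9 (r,user):
  L0: frame=0x20 idx=11 entry=0x33007 [P=1 RW=1 US=1 PS=0]
  L1: frame=0x33 idx=21 entry=0x35007 [P=1 RW=1 US=1 PS=0]
  L2: frame=0x35 idx=29 entry=0x36003 [P=1 RW=1 US=0 PS=0]
  → PROTECTION_VIOLATION  (3 entries read)

Access #3 fault: PROTECTION_VIOLATION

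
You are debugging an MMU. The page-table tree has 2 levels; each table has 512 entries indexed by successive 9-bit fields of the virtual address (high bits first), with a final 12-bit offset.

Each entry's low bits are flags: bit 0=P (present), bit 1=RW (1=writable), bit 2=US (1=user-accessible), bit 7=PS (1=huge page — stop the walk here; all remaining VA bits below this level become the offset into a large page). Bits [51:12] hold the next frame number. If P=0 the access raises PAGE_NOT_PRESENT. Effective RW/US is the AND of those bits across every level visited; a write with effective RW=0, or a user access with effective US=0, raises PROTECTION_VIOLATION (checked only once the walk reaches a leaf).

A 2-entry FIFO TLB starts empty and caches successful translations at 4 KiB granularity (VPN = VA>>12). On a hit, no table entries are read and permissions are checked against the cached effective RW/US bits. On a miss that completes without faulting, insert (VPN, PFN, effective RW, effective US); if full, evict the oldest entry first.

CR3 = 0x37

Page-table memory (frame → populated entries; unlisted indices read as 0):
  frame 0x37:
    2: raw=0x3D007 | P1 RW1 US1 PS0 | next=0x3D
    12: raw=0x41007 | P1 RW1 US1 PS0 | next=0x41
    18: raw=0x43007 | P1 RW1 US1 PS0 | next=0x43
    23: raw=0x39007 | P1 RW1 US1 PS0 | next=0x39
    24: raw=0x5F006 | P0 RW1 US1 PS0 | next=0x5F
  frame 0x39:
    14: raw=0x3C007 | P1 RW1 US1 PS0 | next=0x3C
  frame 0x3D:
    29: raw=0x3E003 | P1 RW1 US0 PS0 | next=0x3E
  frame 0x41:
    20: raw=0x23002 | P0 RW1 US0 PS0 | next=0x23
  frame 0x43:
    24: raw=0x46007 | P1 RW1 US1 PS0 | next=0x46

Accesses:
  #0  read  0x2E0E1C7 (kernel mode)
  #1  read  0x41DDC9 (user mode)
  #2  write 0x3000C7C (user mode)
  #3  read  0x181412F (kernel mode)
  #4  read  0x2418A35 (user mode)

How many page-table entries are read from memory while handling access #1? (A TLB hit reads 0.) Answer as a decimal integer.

Trace:
#0 VA=0x2E0E1C7 (r,kernel):
  L0: frame=0x37 idx=23 entry=0x39007 [P=1 RW=1 US=1 PS=0]
  L1: frame=0x39 idx=14 entry=0x3C007 [P=1 RW=1 US=1 PS=0]
  ✓ 0x3C1C7  — 2 lookups
#1 VA=0x41DDC9 (r,user):
  L0: frame=0x37 idx=2 entry=0x3D007 [P=1 RW=1 US=1 PS=0]
  L1: frame=0x3D idx=29 entry=0x3E003 [P=1 RW=1 US=0 PS=0]
  ⇒ fault: PROTECTION_VIOLATION  — 2 lookups
#2 VA=0x3000C7C (w,user):
  L0: frame=0x37 idx=24 entry=0x5F006 [P=0 RW=1 US=1 PS=0]
  ⇒ fault: PAGE_NOT_PRESENT  — 1 lookups
#3 VA=0x181412F (r,kernel):
  L0: frame=0x37 idx=12 entry=0x41007 [P=1 RW=1 US=1 PS=0]
  L1: frame=0x41 idx=20 entry=0x23002 [P=0 RW=1 US=0 PS=0]
  ⇒ fault: PAGE_NOT_PRESENT  — 2 lookups
#4 VA=0x2418A35 (r,user):
  L0: frame=0x37 idx=18 entry=0x43007 [P=1 RW=1 US=1 PS=0]
  L1: frame=0x43 idx=24 entry=0x46007 [P=1 RW=1 US=1 PS=0]
  ✓ 0x46A35  — 2 lookups

Entries read for #1: 2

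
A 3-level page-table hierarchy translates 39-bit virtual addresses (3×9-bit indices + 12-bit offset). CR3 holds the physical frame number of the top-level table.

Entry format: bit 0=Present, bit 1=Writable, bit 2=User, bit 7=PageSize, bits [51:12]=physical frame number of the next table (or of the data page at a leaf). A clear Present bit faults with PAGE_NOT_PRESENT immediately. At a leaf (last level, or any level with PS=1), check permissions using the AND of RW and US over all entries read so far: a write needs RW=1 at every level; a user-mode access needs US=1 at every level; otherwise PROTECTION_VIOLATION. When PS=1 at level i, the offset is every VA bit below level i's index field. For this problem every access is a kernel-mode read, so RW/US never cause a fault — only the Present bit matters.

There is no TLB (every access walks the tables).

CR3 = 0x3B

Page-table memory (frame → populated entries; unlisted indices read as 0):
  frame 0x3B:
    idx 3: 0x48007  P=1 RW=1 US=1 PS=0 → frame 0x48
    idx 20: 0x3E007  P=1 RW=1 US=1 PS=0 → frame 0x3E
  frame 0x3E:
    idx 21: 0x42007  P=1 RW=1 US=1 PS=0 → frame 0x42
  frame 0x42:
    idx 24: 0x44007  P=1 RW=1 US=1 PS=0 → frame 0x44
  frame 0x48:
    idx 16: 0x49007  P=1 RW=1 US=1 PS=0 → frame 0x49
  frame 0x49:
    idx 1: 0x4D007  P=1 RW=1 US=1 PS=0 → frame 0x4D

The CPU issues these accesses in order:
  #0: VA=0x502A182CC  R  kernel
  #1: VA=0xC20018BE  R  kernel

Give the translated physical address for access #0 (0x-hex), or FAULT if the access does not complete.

Walk each access:
#0 VA=0x502A182CC (r,kernel):
  L0 @0x3B[20] → 0x3E007  P=1,RW=1,US=1,PS=0
  L1 @0x3E[21] → 0x42007  P=1,RW=1,US=1,PS=0
  L2 @0x42[24] → 0x44007  P=1,RW=1,US=1,PS=0
  ⇒ phys 0x442CC  [3 reads]
#1 VA=0xC20018BE (r,kernel):
  L0 @0x3B[3] → 0x48007  P=1,RW=1,US=1,PS=0
  L1 @0x48[16] → 0x49007  P=1,RW=1,US=1,PS=0
  L2 @0x49[1] → 0x4D007  P=1,RW=1,US=1,PS=0
  ⇒ phys 0x4D8BE  [3 reads]

Access #0 PA: 0x442CC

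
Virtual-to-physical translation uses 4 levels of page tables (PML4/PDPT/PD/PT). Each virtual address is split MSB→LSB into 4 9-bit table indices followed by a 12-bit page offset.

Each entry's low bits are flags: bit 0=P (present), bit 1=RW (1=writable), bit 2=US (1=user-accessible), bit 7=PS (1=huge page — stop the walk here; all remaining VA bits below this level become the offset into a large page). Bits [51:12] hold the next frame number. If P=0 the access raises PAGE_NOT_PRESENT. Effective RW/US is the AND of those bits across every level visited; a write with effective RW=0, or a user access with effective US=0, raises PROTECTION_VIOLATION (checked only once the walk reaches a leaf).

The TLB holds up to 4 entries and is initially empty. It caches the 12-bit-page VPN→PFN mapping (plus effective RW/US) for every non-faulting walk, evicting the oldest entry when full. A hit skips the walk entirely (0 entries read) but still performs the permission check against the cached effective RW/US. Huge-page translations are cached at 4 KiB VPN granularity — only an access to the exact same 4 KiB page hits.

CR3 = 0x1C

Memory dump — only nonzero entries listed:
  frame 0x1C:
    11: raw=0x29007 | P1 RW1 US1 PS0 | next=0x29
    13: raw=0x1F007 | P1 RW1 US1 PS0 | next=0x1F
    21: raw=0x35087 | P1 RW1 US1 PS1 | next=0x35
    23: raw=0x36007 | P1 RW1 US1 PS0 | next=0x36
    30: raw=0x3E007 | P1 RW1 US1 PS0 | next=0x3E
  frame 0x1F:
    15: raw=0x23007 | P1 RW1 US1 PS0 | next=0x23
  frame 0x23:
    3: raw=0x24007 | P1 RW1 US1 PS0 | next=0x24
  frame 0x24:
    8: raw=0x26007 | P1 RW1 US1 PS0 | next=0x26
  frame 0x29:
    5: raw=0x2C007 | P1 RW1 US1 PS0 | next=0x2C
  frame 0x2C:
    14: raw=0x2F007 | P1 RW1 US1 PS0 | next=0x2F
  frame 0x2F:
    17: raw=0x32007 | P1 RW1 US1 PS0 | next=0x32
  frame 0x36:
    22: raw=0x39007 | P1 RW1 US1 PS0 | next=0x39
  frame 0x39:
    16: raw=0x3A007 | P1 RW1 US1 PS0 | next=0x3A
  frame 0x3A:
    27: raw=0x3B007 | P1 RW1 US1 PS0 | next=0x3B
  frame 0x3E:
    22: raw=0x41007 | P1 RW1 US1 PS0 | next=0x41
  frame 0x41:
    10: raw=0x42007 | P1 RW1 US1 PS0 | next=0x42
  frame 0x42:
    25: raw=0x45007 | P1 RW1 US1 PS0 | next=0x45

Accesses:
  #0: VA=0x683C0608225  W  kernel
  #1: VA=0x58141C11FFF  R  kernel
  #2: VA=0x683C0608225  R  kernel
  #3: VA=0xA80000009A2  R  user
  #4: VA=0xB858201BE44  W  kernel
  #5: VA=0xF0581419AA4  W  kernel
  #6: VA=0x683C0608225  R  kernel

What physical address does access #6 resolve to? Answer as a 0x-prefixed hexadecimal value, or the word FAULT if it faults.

Per-access translation:
#0 VA=0x683C0608225 (w,kernel):
  lvl0: tbl 0x1C, slot 13 ⇒ 0x1F007 (P1/RW1/US1/PS0)
  lvl1: tbl 0x1F, slot 15 ⇒ 0x23007 (P1/RW1/US1/PS0)
  lvl2: tbl 0x23, slot 3 ⇒ 0x24007 (P1/RW1/US1/PS0)
  lvl3: tbl 0x24, slot 8 ⇒ 0x26007 (P1/RW1/US1/PS0)
  → PA=0x26225  (4 entries read)
#1 VA=0x58141C11FFF (r,kernel):
  lvl0: tbl 0x1C, slot 11 ⇒ 0x29007 (P1/RW1/US1/PS0)
  lvl1: tbl 0x29, slot 5 ⇒ 0x2C007 (P1/RW1/US1/PS0)
  lvl2: tbl 0x2C, slot 14 ⇒ 0x2F007 (P1/RW1/US1/PS0)
  lvl3: tbl 0x2F, slot 17 ⇒ 0x32007 (P1/RW1/US1/PS0)
  → PA=0x32FFF  (4 entries read)
#2 VA=0x683C0608225 (r,kernel):
  TLB hit vpn=0x683C0608 → PA=0x26225
#3 VA=0xA80000009A2 (r,user):
  lvl0: tbl 0x1C, slot 21 ⇒ 0x35087 (P1/RW1/US1/PS1)
  → PA=0x359A2 (huge @L0)  (1 entries read)
#4 VA=0xB858201BE44 (w,kernel):
  lvl0: tbl 0x1C, slot 23 ⇒ 0x36007 (P1/RW1/US1/PS0)
  lvl1: tbl 0x36, slot 22 ⇒ 0x39007 (P1/RW1/US1/PS0)
  lvl2: tbl 0x39, slot 16 ⇒ 0x3A007 (P1/RW1/US1/PS0)
  lvl3: tbl 0x3A, slot 27 ⇒ 0x3B007 (P1/RW1/US1/PS0)
  → PA=0x3BE44  (4 entries read)
#5 VA=0xF0581419AA4 (w,kernel):
  lvl0: tbl 0x1C, slot 30 ⇒ 0x3E007 (P1/RW1/US1/PS0)
  lvl1: tbl 0x3E, slot 22 ⇒ 0x41007 (P1/RW1/US1/PS0)
  lvl2: tbl 0x41, slot 10 ⇒ 0x42007 (P1/RW1/US1/PS0)
  lvl3: tbl 0x42, slot 25 ⇒ 0x45007 (P1/RW1/US1/PS0)
  → PA=0x45AA4  (4 entries read)
#6 VA=0x683C0608225 (r,kernel):
  lvl0: tbl 0x1C, slot 13 ⇒ 0x1F007 (P1/RW1/US1/PS0)
  lvl1: tbl 0x1F, slot 15 ⇒ 0x23007 (P1/RW1/US1/PS0)
  lvl2: tbl 0x23, slot 3 ⇒ 0x24007 (P1/RW1/US1/PS0)
  lvl3: tbl 0x24, slot 8 ⇒ 0x26007 (P1/RW1/US1/PS0)
  → PA=0x26225  (4 entries read)

Access #6 PA: 0x26225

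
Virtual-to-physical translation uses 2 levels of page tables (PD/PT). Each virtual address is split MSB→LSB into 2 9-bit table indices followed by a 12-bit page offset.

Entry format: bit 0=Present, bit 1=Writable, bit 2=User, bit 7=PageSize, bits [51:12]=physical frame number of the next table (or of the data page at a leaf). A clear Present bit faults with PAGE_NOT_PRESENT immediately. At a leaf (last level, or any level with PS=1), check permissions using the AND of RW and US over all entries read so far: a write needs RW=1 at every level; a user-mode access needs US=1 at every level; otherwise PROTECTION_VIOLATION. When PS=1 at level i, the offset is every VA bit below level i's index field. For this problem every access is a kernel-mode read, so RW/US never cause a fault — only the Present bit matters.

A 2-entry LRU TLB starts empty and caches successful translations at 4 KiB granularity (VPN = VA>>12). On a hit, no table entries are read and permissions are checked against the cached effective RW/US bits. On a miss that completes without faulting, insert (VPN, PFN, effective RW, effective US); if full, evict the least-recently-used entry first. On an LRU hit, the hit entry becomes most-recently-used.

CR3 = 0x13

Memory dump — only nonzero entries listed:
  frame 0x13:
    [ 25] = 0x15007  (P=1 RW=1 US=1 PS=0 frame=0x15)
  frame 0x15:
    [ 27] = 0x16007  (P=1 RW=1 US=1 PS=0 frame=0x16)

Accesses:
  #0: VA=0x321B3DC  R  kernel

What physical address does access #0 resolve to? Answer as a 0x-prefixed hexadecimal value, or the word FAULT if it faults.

Walk each access:
#0 VA=0x321B3DC (r,kernel):
  L0: frame=0x13 idx=25 entry=0x15007 [P=1 RW=1 US=1 PS=0]
  L1: frame=0x15 idx=27 entry=0x16007 [P=1 RW=1 US=1 PS=0]
  → PA=0x163DC  (2 entries read)

Access #0 PA: 0x163DC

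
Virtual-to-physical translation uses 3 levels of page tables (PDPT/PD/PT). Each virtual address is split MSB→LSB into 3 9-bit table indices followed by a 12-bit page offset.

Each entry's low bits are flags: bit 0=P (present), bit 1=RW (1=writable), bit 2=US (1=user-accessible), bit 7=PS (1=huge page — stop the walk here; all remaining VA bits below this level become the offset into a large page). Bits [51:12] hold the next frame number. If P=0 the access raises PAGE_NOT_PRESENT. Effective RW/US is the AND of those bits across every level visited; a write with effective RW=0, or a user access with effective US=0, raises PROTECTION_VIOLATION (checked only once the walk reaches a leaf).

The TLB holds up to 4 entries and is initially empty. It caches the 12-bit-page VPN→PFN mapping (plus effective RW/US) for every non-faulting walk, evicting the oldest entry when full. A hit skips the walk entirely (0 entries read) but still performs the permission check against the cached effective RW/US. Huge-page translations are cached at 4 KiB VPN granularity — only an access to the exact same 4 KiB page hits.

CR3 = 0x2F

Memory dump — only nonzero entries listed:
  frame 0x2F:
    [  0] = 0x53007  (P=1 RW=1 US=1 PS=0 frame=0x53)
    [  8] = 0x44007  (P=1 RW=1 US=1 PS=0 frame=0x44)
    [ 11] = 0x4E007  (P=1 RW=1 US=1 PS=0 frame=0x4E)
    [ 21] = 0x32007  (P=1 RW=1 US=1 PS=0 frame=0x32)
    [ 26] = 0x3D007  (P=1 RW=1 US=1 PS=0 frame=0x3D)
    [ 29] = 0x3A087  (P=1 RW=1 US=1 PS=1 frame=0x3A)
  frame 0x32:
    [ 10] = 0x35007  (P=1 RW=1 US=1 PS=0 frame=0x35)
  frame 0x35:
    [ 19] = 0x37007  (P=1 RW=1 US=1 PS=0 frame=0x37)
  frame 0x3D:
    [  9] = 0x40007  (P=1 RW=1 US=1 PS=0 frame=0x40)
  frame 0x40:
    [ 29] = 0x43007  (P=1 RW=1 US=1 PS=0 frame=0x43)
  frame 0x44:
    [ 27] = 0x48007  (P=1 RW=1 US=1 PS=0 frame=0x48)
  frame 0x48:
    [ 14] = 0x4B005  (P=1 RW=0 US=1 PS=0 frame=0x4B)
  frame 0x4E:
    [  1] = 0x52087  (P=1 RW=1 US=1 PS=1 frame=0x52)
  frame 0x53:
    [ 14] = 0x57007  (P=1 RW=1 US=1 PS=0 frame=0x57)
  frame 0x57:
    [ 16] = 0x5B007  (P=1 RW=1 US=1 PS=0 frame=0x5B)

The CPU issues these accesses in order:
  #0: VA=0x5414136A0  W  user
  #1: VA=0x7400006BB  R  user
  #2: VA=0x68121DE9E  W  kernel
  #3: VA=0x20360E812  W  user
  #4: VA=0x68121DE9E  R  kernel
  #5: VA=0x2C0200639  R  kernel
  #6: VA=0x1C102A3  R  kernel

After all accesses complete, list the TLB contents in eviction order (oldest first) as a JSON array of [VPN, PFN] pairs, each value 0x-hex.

Trace:
#0 VA=0x5414136A0 (w,user):
  lvl0: tbl 0x2F, slot 21 ⇒ 0x32007 (P1/RW1/US1/PS0)
  lvl1: tbl 0x32, slot 10 ⇒ 0x35007 (P1/RW1/US1/PS0)
  lvl2: tbl 0x35, slot 19 ⇒ 0x37007 (P1/RW1/US1/PS0)
  ✓ 0x376A0  — 3 lookups
#1 VA=0x7400006BB (r,user):
  lvl0: tbl 0x2F, slot 29 ⇒ 0x3A087 (P1/RW1/US1/PS1)
  ✓ 0x3A6BB (huge @L0)  — 1 lookups
#2 VA=0x68121DE9E (w,kernel):
  lvl0: tbl 0x2F, slot 26 ⇒ 0x3D007 (P1/RW1/US1/PS0)
  lvl1: tbl 0x3D, slot 9 ⇒ 0x40007 (P1/RW1/US1/PS0)
  lvl2: tbl 0x40, slot 29 ⇒ 0x43007 (P1/RW1/US1/PS0)
  ✓ 0x43E9E  — 3 lookups
#3 VA=0x20360E812 (w,user):
  lvl0: tbl 0x2F, slot 8 ⇒ 0x44007 (P1/RW1/US1/PS0)
  lvl1: tbl 0x44, slot 27 ⇒ 0x48007 (P1/RW1/US1/PS0)
  lvl2: tbl 0x48, slot 14 ⇒ 0x4B005 (P1/RW0/US1/PS0)
  → PROTECTION_VIOLATION  (3 entries read)
#4 VA=0x68121DE9E (r,kernel):
  TLB hit vpn=0x68121D → PA=0x43E9E
#5 VA=0x2C0200639 (r,kernel):
  lvl0: tbl 0x2F, slot 11 ⇒ 0x4E007 (P1/RW1/US1/PS0)
  lvl1: tbl 0x4E, slot 1 ⇒ 0x52087 (P1/RW1/US1/PS1)
  ✓ 0x52639 (huge @L1)  — 2 lookups
#6 VA=0x1C102A3 (r,kernel):
  lvl0: tbl 0x2F, slot 0 ⇒ 0x53007 (P1/RW1/US1/PS0)
  lvl1: tbl 0x53, slot 14 ⇒ 0x57007 (P1/RW1/US1/PS0)
  lvl2: tbl 0x57, slot 16 ⇒ 0x5B007 (P1/RW1/US1/PS0)
  ✓ 0x5B2A3  — 3 lookups

TLB: [["0x740000", "0x3A"], ["0x68121D", "0x43"], ["0x2C0200", "0x52"], ["0x1C10", "0x5B"]]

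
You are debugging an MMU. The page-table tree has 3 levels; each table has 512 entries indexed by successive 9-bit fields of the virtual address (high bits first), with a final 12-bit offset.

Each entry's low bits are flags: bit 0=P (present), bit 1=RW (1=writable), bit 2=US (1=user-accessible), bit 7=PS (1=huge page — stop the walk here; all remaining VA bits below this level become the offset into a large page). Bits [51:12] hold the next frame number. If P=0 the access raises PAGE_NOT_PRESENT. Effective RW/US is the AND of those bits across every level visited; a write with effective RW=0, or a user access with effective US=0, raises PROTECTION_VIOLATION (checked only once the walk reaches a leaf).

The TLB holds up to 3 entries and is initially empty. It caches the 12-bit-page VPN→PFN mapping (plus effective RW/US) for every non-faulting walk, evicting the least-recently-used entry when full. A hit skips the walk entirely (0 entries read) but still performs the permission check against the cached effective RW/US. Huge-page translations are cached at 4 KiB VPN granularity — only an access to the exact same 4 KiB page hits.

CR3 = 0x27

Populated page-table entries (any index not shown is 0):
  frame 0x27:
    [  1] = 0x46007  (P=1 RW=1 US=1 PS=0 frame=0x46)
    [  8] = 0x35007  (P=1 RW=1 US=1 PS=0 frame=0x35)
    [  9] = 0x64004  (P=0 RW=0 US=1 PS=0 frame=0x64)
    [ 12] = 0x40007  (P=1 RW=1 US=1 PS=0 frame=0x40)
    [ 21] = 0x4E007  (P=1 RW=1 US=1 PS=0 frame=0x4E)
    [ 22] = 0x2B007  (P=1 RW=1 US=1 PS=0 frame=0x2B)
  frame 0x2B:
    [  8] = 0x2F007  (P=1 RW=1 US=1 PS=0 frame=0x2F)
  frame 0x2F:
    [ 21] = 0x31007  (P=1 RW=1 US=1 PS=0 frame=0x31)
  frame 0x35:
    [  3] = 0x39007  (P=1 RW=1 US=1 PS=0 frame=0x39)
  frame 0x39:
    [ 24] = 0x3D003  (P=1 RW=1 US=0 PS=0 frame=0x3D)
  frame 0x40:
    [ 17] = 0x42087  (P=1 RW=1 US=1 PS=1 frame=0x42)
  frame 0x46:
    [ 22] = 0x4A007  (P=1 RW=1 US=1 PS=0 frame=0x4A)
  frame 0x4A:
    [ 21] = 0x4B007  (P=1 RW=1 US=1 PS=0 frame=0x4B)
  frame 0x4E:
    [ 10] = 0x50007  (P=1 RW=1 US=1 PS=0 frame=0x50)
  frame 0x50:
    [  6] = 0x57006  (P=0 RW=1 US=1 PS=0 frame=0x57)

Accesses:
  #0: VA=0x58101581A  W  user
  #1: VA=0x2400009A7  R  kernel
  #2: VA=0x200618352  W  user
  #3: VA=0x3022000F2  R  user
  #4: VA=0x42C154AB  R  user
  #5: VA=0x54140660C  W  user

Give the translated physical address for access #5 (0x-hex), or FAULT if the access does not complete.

Walk each access:
#0 VA=0x58101581A (w,user):
  lvl0: tbl 0x27, slot 22 ⇒ 0x2B007 (P1/RW1/US1/PS0)
  lvl1: tbl 0x2B, slot 8 ⇒ 0x2F007 (P1/RW1/US1/PS0)
  lvl2: tbl 0x2F, slot 21 ⇒ 0x31007 (P1/RW1/US1/PS0)
  ⇒ phys 0x3181A  [3 reads]
#1 VA=0x2400009A7 (r,kernel):
  lvl0: tbl 0x27, slot 9 ⇒ 0x64004 (P0/RW0/US1/PS0)
  ⇒ fault: PAGE_NOT_PRESENT  — 1 lookups
#2 VA=0x200618352 (w,user):
  lvl0: tbl 0x27, slot 8 ⇒ 0x35007 (P1/RW1/US1/PS0)
  lvl1: tbl 0x35, slot 3 ⇒ 0x39007 (P1/RW1/US1/PS0)
  lvl2: tbl 0x39, slot 24 ⇒ 0x3D003 (P1/RW1/US0/PS0)
  ⇒ fault: PROTECTION_VIOLATION  — 3 lookups
#3 VA=0x3022000F2 (r,user):
  lvl0: tbl 0x27, slot 12 ⇒ 0x40007 (P1/RW1/US1/PS0)
  lvl1: tbl 0x40, slot 17 ⇒ 0x42087 (P1/RW1/US1/PS1)
  ⇒ phys 0x420F2 (huge @L1)  [2 reads]
#4 VA=0x42C154AB (r,user):
  lvl0: tbl 0x27, slot 1 ⇒ 0x46007 (P1/RW1/US1/PS0)
  lvl1: tbl 0x46, slot 22 ⇒ 0x4A007 (P1/RW1/US1/PS0)
  lvl2: tbl 0x4A, slot 21 ⇒ 0x4B007 (P1/RW1/US1/PS0)
  ⇒ phys 0x4B4AB  [3 reads]
#5 VA=0x54140660C (w,user):
  lvl0: tbl 0x27, slot 21 ⇒ 0x4E007 (P1/RW1/US1/PS0)
  lvl1: tbl 0x4E, slot 10 ⇒ 0x50007 (P1/RW1/US1/PS0)
  lvl2: tbl 0x50, slot 6 ⇒ 0x57006 (P0/RW1/US1/PS0)
  ⇒ fault: PAGE_NOT_PRESENT  — 3 lookups

Access #5 PA: FAULT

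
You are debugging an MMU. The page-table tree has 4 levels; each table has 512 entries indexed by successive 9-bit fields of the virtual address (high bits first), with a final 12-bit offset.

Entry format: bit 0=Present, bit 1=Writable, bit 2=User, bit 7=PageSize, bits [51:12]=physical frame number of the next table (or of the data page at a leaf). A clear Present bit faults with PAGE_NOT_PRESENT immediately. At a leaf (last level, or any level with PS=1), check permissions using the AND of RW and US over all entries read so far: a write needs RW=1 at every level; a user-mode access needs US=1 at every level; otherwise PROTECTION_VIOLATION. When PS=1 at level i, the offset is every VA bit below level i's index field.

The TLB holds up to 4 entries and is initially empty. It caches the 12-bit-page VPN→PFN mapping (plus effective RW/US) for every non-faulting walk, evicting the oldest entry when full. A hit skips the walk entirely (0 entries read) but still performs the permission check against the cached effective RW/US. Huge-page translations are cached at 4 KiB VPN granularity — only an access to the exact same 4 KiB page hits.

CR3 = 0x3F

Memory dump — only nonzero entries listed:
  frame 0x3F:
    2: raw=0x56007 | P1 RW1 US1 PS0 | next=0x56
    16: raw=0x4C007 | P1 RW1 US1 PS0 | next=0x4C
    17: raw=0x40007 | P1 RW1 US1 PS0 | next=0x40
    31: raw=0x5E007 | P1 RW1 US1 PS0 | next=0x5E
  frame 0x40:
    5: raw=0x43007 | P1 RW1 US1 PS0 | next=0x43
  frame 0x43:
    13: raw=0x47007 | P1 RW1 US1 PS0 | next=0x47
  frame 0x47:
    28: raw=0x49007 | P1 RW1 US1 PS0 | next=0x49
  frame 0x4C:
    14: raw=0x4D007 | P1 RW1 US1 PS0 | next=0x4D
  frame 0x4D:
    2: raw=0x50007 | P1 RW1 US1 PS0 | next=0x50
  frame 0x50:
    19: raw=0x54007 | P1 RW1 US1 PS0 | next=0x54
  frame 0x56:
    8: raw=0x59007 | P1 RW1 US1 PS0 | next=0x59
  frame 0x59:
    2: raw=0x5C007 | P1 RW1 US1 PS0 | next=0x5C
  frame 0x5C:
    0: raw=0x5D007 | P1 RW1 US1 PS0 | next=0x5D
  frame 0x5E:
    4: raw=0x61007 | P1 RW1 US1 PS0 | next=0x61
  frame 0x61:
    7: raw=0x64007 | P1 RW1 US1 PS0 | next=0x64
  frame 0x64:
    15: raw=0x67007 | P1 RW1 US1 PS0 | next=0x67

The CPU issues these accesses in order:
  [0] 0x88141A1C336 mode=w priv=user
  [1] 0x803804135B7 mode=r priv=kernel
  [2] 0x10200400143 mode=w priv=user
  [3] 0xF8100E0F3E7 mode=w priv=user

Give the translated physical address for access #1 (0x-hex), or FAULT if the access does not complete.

Walk each access:
#0 VA=0x88141A1C336 (w,user):
  L0: frame=0x3F idx=17 entry=0x40007 [P=1 RW=1 US=1 PS=0]
  L1: frame=0x40 idx=5 entry=0x43007 [P=1 RW=1 US=1 PS=0]
  L2: frame=0x43 idx=13 entry=0x47007 [P=1 RW=1 US=1 PS=0]
  L3: frame=0x47 idx=28 entry=0x49007 [P=1 RW=1 US=1 PS=0]
  → PA=0x49336  (4 entries read)
#1 VA=0x803804135B7 (r,kernel):
  L0: frame=0x3F idx=16 entry=0x4C007 [P=1 RW=1 US=1 PS=0]
  L1: frame=0x4C idx=14 entry=0x4D007 [P=1 RW=1 US=1 PS=0]
  L2: frame=0x4D idx=2 entry=0x50007 [P=1 RW=1 US=1 PS=0]
  L3: frame=0x50 idx=19 entry=0x54007 [P=1 RW=1 US=1 PS=0]
  → PA=0x545B7  (4 entries read)
#2 VA=0x10200400143 (w,user):
  L0: frame=0x3F idx=2 entry=0x56007 [P=1 RW=1 US=1 PS=0]
  L1: frame=0x56 idx=8 entry=0x59007 [P=1 RW=1 US=1 PS=0]
  L2: frame=0x59 idx=2 entry=0x5C007 [P=1 RW=1 US=1 PS=0]
  L3: frame=0x5C idx=0 entry=0x5D007 [P=1 RW=1 US=1 PS=0]
  → PA=0x5D143  (4 entries read)
#3 VA=0xF8100E0F3E7 (w,user):
  L0: frame=0x3F idx=31 entry=0x5E007 [P=1 RW=1 US=1 PS=0]
  L1: frame=0x5E idx=4 entry=0x61007 [P=1 RW=1 US=1 PS=0]
  L2: frame=0x61 idx=7 entry=0x64007 [P=1 RW=1 US=1 PS=0]
  L3: frame=0x64 idx=15 entry=0x67007 [P=1 RW=1 US=1 PS=0]
  → PA=0x673E7  (4 entries read)

Access #1 PA: 0x545B7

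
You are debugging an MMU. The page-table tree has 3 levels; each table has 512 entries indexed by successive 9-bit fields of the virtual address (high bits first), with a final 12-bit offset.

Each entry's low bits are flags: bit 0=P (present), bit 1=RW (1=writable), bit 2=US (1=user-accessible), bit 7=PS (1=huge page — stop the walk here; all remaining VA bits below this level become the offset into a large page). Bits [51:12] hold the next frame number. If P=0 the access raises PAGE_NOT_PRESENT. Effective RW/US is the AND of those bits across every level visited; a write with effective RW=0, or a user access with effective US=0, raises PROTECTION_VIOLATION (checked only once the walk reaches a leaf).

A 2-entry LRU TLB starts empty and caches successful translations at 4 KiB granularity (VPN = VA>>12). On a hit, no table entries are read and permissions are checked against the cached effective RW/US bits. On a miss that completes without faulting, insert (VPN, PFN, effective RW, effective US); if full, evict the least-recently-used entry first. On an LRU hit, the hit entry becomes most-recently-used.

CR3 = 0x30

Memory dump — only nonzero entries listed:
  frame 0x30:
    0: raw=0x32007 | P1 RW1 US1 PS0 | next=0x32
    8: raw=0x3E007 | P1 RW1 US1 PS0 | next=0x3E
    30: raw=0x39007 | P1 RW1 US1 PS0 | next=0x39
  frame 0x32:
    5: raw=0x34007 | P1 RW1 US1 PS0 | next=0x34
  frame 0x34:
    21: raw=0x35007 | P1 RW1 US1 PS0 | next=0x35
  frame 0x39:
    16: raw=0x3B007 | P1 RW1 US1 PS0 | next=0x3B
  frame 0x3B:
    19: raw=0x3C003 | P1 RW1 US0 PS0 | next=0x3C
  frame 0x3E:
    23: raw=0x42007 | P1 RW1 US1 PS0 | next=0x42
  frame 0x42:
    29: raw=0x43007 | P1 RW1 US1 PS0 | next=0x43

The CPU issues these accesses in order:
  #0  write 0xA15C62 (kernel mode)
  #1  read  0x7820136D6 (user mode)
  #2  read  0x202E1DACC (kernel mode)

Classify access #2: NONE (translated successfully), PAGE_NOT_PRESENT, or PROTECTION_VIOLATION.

Walk each access:
#0 VA=0xA15C62 (w,kernel):
  L0: frame=0x30 idx=0 entry=0x32007 [P=1 RW=1 US=1 PS=0]
  L1: frame=0x32 idx=5 entry=0x34007 [P=1 RW=1 US=1 PS=0]
  L2: frame=0x34 idx=21 entry=0x35007 [P=1 RW=1 US=1 PS=0]
  ✓ 0x35C62  — 3 lookups
#1 VA=0x7820136D6 (r,user):
  L0: frame=0x30 idx=30 entry=0x39007 [P=1 RW=1 US=1 PS=0]
  L1: frame=0x39 idx=16 entry=0x3B007 [P=1 RW=1 US=1 PS=0]
  L2: frame=0x3B idx=19 entry=0x3C003 [P=1 RW=1 US=0 PS=0]
  ⇒ fault: PROTECTION_VIOLATION  — 3 lookups
#2 VA=0x202E1DACC (r,kernel):
  L0: frame=0x30 idx=8 entry=0x3E007 [P=1 RW=1 US=1 PS=0]
  L1: frame=0x3E idx=23 entry=0x42007 [P=1 RW=1 US=1 PS=0]
  L2: frame=0x42 idx=29 entry=0x43007 [P=1 RW=1 US=1 PS=0]
  ✓ 0x43ACC  — 3 lookups

Access #2 fault: NONE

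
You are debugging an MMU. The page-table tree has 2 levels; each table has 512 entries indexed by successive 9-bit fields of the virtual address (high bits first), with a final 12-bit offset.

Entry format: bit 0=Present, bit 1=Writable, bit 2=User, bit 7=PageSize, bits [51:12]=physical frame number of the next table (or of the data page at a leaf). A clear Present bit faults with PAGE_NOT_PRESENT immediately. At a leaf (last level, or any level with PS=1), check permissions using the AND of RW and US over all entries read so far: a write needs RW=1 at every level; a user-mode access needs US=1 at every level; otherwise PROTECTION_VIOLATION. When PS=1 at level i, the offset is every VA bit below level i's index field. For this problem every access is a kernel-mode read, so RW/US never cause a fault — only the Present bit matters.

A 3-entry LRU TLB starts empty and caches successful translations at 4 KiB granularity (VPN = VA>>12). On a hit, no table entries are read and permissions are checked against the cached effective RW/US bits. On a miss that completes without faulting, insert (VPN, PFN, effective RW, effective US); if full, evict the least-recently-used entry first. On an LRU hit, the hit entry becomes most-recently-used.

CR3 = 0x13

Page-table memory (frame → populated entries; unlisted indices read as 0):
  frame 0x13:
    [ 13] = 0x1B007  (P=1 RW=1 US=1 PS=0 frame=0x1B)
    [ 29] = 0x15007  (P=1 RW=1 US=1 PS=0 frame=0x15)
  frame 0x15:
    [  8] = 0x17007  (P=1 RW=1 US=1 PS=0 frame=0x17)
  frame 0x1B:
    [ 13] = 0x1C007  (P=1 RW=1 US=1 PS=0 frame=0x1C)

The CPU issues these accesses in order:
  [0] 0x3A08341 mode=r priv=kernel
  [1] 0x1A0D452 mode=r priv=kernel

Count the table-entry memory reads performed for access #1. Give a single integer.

Walk each access:
#0 VA=0x3A08341 (r,kernel):
  L0: frame=0x13 idx=29 entry=0x15007 [P=1 RW=1 US=1 PS=0]
  L1: frame=0x15 idx=8 entry=0x17007 [P=1 RW=1 US=1 PS=0]
  → PA=0x17341  (2 entries read)
#1 VA=0x1A0D452 (r,kernel):
  L0: frame=0x13 idx=13 entry=0x1B007 [P=1 RW=1 US=1 PS=0]
  L1: frame=0x1B idx=13 entry=0x1C007 [P=1 RW=1 US=1 PS=0]
  → PA=0x1C452  (2 entries read)

Entries read for #1: 2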